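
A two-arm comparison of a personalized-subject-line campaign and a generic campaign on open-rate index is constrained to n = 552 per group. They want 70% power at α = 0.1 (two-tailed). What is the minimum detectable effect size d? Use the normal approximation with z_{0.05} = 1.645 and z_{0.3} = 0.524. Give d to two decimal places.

For two independent groups of n = 552 each: d_min = (z_{α/2} + z_β)·√(2/n).
z-sum = 1.645 + 0.524 = 2.169.
d_min = 2.169 × √(2/552) = 2.169 × 0.0602 = 0.131.

d_min ≈ 0.13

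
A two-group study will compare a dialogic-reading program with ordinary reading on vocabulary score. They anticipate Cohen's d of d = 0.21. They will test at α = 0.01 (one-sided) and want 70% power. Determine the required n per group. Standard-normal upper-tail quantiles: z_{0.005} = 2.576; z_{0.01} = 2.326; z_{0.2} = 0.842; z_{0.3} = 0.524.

For two independent groups with equal n: n = 2·((z_{α} + z_β) / d)².
z_{α} + z_β = 2.326 + 0.524 = 2.850.
n = 2 × (2.850 / 0.21)² = 2 × 13.571² = 2 × 184.18 = 368.4.
Round up to the next whole participant.

n = 369 per group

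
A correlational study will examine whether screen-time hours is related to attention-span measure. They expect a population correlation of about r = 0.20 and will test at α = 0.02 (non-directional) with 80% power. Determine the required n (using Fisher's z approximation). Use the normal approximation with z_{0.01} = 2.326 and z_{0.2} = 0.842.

n = 248

Fisher's z: C = ½·ln((1+r)/(1−r)) = ½·ln(1.5000) = 0.2027.
n = ((z_{α/2} + z_β)/C)² + 3.
(2.326 + 0.842) / 0.2027 = 3.168 / 0.2027 = 15.629.
n = 15.629² + 3 = 244.27 + 3 = 247.3.
Round up.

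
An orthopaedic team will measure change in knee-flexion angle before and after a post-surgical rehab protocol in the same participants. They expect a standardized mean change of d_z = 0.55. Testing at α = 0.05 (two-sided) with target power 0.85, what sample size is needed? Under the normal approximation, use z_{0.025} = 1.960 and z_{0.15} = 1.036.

For a paired (one-sample on differences) test: n = ((z_{α/2} + z_β) / d)².
z_{α/2} + z_β = 1.960 + 1.036 = 2.996.
n = (2.996 / 0.55)² = 5.447² = 29.67.
Round up.

n = 30 pairs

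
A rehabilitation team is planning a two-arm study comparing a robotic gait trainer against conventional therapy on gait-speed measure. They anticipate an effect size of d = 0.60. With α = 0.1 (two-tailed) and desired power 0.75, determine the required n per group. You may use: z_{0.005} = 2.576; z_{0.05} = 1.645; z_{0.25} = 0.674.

For two independent groups with equal n: n = 2·((z_{α/2} + z_β) / d)².
z_{α/2} + z_β = 1.645 + 0.674 = 2.319.
n = 2 × (2.319 / 0.60)² = 2 × 3.865² = 2 × 14.94 = 29.9.
Round up to the next whole participant.

n = 30 per group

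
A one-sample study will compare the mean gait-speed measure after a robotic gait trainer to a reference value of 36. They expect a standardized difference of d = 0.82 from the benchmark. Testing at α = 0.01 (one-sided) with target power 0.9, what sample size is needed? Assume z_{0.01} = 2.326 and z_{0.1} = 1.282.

For a one-sample test: n = ((z_{α} + z_β) / d)².
z_{α} + z_β = 2.326 + 1.282 = 3.608.
n = (3.608 / 0.82)² = 4.400² = 19.36.
Round up.

n = 20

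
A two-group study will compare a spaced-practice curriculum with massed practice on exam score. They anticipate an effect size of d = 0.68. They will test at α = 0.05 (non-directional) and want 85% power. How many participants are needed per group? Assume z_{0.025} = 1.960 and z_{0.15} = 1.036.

For two independent groups with equal n: n = 2·((z_{α/2} + z_β) / d)².
z_{α/2} + z_β = 1.960 + 1.036 = 2.996.
n = 2 × (2.996 / 0.68)² = 2 × 4.406² = 2 × 19.41 = 38.8.
Round up to the next whole participant.

n = 39 per group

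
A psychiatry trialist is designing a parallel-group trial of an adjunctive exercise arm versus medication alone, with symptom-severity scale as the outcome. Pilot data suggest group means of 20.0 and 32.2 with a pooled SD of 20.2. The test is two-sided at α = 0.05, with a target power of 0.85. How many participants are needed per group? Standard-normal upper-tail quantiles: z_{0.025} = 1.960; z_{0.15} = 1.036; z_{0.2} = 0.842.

n = 50 per group

Cohen's d = |M₁ − M₂| / SD_pooled = |20.0 − 32.2| / 20.2 = 12.2 / 20.2 = 0.604.
For two independent groups with equal n: n = 2·((z_{α/2} + z_β) / d)².
z_{α/2} + z_β = 1.960 + 1.036 = 2.996.
n = 2 × (2.996 / 0.604)² = 2 × 4.960² = 2 × 24.60 = 49.2.
Round up to the next whole participant.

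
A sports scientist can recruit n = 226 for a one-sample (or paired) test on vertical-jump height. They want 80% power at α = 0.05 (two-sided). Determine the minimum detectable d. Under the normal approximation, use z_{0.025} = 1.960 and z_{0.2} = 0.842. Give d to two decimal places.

d_min ≈ 0.19

For a single sample (or paired design) of n = 226: d_min = (z_{α/2} + z_β)/√n.
z-sum = 1.960 + 0.842 = 2.802.
d_min = 2.802 / √226 = 2.802 / 15.033 = 0.186.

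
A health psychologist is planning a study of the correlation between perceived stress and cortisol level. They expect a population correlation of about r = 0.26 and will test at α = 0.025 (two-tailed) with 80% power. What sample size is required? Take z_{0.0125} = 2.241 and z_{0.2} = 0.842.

Fisher's z: C = ½·ln((1+r)/(1−r)) = ½·ln(1.7027) = 0.2661.
n = ((z_{α/2} + z_β)/C)² + 3.
(2.241 + 0.842) / 0.2661 = 3.083 / 0.2661 = 11.586.
n = 11.586² + 3 = 134.23 + 3 = 137.2.
Round up.

n = 138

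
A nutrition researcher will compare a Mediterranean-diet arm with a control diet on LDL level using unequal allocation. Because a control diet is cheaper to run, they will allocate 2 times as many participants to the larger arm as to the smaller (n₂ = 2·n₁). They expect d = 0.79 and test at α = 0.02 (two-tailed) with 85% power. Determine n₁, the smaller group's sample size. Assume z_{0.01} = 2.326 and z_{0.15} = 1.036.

With allocation ratio k = n₂/n₁ = 2, Var(x̄₁−x̄₂) = σ²(1/n₁ + 1/(k·n₁)) = σ²·(k+1)/(k·n₁).
So n₁ = (1 + 1/k)·((z_{α/2} + z_β)/d)² = 1.500 × (3.362/0.79)².
n₁ = 1.500 × 18.11 = 27.2.
Round up: n₁ = 28, giving n₂ = 2 × 28 = 56.

n₁ = 28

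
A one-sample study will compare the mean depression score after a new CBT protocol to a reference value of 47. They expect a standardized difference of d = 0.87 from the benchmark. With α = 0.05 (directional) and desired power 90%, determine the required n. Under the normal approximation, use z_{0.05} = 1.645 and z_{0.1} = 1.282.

For a one-sample test: n = ((z_{α} + z_β) / d)².
z_{α} + z_β = 1.645 + 1.282 = 2.927.
n = (2.927 / 0.87)² = 3.364² = 11.32.
Round up.

n = 12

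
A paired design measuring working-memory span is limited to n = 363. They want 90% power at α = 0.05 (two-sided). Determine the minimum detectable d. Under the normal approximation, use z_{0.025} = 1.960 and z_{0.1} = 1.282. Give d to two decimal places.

For a single sample (or paired design) of n = 363: d_min = (z_{α/2} + z_β)/√n.
z-sum = 1.960 + 1.282 = 3.242.
d_min = 3.242 / √363 = 3.242 / 19.053 = 0.170.

d_min ≈ 0.17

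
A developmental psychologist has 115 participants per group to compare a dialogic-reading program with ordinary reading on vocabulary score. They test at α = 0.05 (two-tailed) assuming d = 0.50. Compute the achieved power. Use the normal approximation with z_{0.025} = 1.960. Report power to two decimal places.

power ≈ 0.97

For two equal groups, power = Φ(d·√(n/2) − z_{α/2}).
d·√(n/2) = 0.50 × √(115/2) = 0.50 × 7.583 = 3.791.
z_β = 3.791 − 1.960 = 1.831.
Power = Φ(1.831) = 0.966.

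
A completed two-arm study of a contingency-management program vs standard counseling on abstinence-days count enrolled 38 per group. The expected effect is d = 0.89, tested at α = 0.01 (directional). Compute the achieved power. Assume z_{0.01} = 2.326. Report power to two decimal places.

For two equal groups, power = Φ(d·√(n/2) − z_{α}).
d·√(n/2) = 0.89 × √(38/2) = 0.89 × 4.359 = 3.879.
z_β = 3.879 − 2.326 = 1.553.
Power = Φ(1.553) = 0.940.

power ≈ 0.94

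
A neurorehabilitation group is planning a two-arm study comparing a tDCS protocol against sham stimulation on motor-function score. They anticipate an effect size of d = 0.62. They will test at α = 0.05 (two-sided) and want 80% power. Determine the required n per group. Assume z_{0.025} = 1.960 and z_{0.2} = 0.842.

For two independent groups with equal n: n = 2·((z_{α/2} + z_β) / d)².
z_{α/2} + z_β = 1.960 + 0.842 = 2.802.
n = 2 × (2.802 / 0.62)² = 2 × 4.519² = 2 × 20.42 = 40.8.
Round up to the next whole participant.

n = 41 per group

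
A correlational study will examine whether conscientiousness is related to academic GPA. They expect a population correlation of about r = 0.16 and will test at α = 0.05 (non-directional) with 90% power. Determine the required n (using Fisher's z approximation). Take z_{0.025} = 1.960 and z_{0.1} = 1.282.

n = 407

Fisher's z: C = ½·ln((1+r)/(1−r)) = ½·ln(1.3810) = 0.1614.
n = ((z_{α/2} + z_β)/C)² + 3.
(1.960 + 1.282) / 0.1614 = 3.242 / 0.1614 = 20.087.
n = 20.087² + 3 = 403.48 + 3 = 406.5.
Round up.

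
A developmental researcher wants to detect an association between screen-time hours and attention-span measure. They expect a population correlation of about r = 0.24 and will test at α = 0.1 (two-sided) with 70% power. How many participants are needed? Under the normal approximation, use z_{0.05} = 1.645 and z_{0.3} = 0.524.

n = 82

Fisher's z: C = ½·ln((1+r)/(1−r)) = ½·ln(1.6316) = 0.2448.
n = ((z_{α/2} + z_β)/C)² + 3.
(1.645 + 0.524) / 0.2448 = 2.169 / 0.2448 = 8.860.
n = 8.860² + 3 = 78.50 + 3 = 81.5.
Round up.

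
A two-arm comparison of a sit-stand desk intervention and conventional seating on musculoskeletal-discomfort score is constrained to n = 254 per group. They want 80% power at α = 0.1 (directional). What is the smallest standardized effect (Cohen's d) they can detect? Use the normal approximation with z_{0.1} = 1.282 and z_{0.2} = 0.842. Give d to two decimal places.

d_min ≈ 0.19

For two independent groups of n = 254 each: d_min = (z_{α} + z_β)·√(2/n).
z-sum = 1.282 + 0.842 = 2.124.
d_min = 2.124 × √(2/254) = 2.124 × 0.0887 = 0.188.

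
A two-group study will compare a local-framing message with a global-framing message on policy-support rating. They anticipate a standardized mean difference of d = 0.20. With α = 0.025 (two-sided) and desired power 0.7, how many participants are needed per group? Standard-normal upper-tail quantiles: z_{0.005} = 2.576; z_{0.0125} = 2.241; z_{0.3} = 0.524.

n = 383 per group

For two independent groups with equal n: n = 2·((z_{α/2} + z_β) / d)².
z_{α/2} + z_β = 2.241 + 0.524 = 2.765.
n = 2 × (2.765 / 0.20)² = 2 × 13.825² = 2 × 191.13 = 382.3.
Round up to the next whole participant.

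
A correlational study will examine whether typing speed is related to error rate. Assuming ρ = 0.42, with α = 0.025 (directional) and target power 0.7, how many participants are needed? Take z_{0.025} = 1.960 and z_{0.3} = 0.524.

Fisher's z: C = ½·ln((1+r)/(1−r)) = ½·ln(2.4483) = 0.4477.
n = ((z_{α} + z_β)/C)² + 3.
(1.960 + 0.524) / 0.4477 = 2.484 / 0.4477 = 5.548.
n = 5.548² + 3 = 30.78 + 3 = 33.8.
Round up.

n = 34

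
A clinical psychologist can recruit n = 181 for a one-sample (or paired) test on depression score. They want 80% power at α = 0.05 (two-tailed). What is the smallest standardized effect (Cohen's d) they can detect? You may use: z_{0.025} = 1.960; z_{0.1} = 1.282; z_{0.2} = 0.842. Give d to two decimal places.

For a single sample (or paired design) of n = 181: d_min = (z_{α/2} + z_β)/√n.
z-sum = 1.960 + 0.842 = 2.802.
d_min = 2.802 / √181 = 2.802 / 13.454 = 0.208.

d_min ≈ 0.21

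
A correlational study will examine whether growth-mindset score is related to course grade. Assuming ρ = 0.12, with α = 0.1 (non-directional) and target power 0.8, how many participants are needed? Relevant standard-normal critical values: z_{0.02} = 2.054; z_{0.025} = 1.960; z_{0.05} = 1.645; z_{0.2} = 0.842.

n = 429

Fisher's z: C = ½·ln((1+r)/(1−r)) = ½·ln(1.2727) = 0.1206.
n = ((z_{α/2} + z_β)/C)² + 3.
(1.645 + 0.842) / 0.1206 = 2.487 / 0.1206 = 20.622.
n = 20.622² + 3 = 425.26 + 3 = 428.3.
Round up.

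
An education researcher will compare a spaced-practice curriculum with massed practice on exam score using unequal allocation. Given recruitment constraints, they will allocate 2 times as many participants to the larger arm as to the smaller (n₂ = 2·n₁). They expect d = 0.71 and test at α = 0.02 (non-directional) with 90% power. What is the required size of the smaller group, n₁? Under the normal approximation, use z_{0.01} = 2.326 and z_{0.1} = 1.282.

With allocation ratio k = n₂/n₁ = 2, Var(x̄₁−x̄₂) = σ²(1/n₁ + 1/(k·n₁)) = σ²·(k+1)/(k·n₁).
So n₁ = (1 + 1/k)·((z_{α/2} + z_β)/d)² = 1.500 × (3.608/0.71)².
n₁ = 1.500 × 25.82 = 38.7.
Round up: n₁ = 39, giving n₂ = 2 × 39 = 78.

n₁ = 39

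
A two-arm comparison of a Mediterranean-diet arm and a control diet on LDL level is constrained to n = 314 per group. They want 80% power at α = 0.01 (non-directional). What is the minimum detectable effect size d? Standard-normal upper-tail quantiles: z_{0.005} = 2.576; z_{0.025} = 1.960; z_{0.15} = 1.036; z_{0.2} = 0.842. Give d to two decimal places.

d_min ≈ 0.27

For two independent groups of n = 314 each: d_min = (z_{α/2} + z_β)·√(2/n).
z-sum = 2.576 + 0.842 = 3.418.
d_min = 3.418 × √(2/314) = 3.418 × 0.0798 = 0.273.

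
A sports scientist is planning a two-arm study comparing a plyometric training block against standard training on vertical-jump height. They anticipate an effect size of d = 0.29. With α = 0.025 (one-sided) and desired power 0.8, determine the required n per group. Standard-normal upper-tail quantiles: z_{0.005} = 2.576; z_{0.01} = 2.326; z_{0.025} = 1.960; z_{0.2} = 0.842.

n = 187 per group

For two independent groups with equal n: n = 2·((z_{α} + z_β) / d)².
z_{α} + z_β = 1.960 + 0.842 = 2.802.
n = 2 × (2.802 / 0.29)² = 2 × 9.662² = 2 × 93.36 = 186.7.
Round up to the next whole participant.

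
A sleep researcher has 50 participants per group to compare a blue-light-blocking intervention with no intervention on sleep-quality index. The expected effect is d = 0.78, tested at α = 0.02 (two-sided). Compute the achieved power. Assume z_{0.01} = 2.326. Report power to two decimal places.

power ≈ 0.94

For two equal groups, power = Φ(d·√(n/2) − z_{α/2}).
d·√(n/2) = 0.78 × √(50/2) = 0.78 × 5.000 = 3.900.
z_β = 3.900 − 2.326 = 1.574.
Power = Φ(1.574) = 0.942.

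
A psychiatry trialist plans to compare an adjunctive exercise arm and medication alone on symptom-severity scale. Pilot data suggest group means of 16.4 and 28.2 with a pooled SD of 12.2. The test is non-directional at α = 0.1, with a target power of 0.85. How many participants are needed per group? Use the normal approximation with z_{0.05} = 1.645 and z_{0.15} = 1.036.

n = 16 per group

Cohen's d = |M₁ − M₂| / SD_pooled = |16.4 − 28.2| / 12.2 = 11.8 / 12.2 = 0.967.
For two independent groups with equal n: n = 2·((z_{α/2} + z_β) / d)².
z_{α/2} + z_β = 1.645 + 1.036 = 2.681.
n = 2 × (2.681 / 0.967)² = 2 × 2.772² = 2 × 7.69 = 15.4.
Round up to the next whole participant.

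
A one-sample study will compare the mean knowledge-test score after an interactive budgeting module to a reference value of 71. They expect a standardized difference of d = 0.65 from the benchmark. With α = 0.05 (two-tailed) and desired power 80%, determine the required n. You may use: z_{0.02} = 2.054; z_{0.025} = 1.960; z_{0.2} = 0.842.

For a one-sample test: n = ((z_{α/2} + z_β) / d)².
z_{α/2} + z_β = 1.960 + 0.842 = 2.802.
n = (2.802 / 0.65)² = 4.311² = 18.58.
Round up.

n = 19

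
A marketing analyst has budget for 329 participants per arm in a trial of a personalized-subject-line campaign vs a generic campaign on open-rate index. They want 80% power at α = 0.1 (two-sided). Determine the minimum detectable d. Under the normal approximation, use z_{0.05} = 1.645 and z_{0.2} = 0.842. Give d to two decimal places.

For two independent groups of n = 329 each: d_min = (z_{α/2} + z_β)·√(2/n).
z-sum = 1.645 + 0.842 = 2.487.
d_min = 2.487 × √(2/329) = 2.487 × 0.0780 = 0.194.

d_min ≈ 0.19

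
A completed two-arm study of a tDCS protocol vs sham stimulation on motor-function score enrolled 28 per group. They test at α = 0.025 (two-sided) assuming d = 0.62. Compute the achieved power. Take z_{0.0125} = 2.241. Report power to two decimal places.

power ≈ 0.53

For two equal groups, power = Φ(d·√(n/2) − z_{α/2}).
d·√(n/2) = 0.62 × √(28/2) = 0.62 × 3.742 = 2.320.
z_β = 2.320 − 2.241 = 0.079.
Power = Φ(0.079) = 0.531.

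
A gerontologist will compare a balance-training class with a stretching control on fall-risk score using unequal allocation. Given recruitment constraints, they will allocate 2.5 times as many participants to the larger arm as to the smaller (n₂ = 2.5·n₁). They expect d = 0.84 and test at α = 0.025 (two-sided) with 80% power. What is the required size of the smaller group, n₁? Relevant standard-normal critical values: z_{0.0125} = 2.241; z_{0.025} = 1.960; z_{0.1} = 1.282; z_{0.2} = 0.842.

With allocation ratio k = n₂/n₁ = 2.5, Var(x̄₁−x̄₂) = σ²(1/n₁ + 1/(k·n₁)) = σ²·(k+1)/(k·n₁).
So n₁ = (1 + 1/k)·((z_{α/2} + z_β)/d)² = 1.400 × (3.083/0.84)².
n₁ = 1.400 × 13.47 = 18.9.
Round up: n₁ = 19, giving n₂ = ⌈2.5 × 19⌉ = ⌈47.5⌉ = 48.

n₁ = 19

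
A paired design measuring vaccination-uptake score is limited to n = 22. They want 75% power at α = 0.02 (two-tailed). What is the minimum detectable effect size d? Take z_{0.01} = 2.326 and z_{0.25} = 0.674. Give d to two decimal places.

d_min ≈ 0.64

For a single sample (or paired design) of n = 22: d_min = (z_{α/2} + z_β)/√n.
z-sum = 2.326 + 0.674 = 3.000.
d_min = 3.000 / √22 = 3.000 / 4.690 = 0.640.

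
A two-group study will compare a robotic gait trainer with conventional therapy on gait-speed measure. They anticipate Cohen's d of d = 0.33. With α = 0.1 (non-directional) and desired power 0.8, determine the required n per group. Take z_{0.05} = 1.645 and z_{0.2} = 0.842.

For two independent groups with equal n: n = 2·((z_{α/2} + z_β) / d)².
z_{α/2} + z_β = 1.645 + 0.842 = 2.487.
n = 2 × (2.487 / 0.33)² = 2 × 7.536² = 2 × 56.80 = 113.6.
Round up to the next whole participant.

n = 114 per group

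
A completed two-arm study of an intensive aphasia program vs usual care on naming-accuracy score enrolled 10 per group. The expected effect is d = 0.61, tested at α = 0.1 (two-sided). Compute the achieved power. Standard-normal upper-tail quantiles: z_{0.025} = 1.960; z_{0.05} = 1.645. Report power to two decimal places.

power ≈ 0.39

For two equal groups, power = Φ(d·√(n/2) − z_{α/2}).
d·√(n/2) = 0.61 × √(10/2) = 0.61 × 2.236 = 1.364.
z_β = 1.364 − 1.645 = -0.281.
Power = Φ(-0.281) = 0.389.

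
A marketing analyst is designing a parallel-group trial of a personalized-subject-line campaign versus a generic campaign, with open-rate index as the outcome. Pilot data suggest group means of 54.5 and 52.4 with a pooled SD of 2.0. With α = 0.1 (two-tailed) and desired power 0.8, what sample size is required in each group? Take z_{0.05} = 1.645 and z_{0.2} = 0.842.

n = 12 per group

Cohen's d = |M₁ − M₂| / SD_pooled = |54.5 − 52.4| / 2.0 = 2.1 / 2.0 = 1.050.
For two independent groups with equal n: n = 2·((z_{α/2} + z_β) / d)².
z_{α/2} + z_β = 1.645 + 0.842 = 2.487.
n = 2 × (2.487 / 1.050)² = 2 × 2.369² = 2 × 5.61 = 11.2.
Round up to the next whole participant.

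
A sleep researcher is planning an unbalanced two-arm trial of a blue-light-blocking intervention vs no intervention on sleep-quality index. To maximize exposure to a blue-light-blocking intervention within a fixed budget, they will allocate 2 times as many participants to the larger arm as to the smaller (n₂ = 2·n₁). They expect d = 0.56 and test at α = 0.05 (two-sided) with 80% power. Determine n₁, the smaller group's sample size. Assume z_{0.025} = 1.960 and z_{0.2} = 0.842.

n₁ = 38

With allocation ratio k = n₂/n₁ = 2, Var(x̄₁−x̄₂) = σ²(1/n₁ + 1/(k·n₁)) = σ²·(k+1)/(k·n₁).
So n₁ = (1 + 1/k)·((z_{α/2} + z_β)/d)² = 1.500 × (2.802/0.56)².
n₁ = 1.500 × 25.04 = 37.6.
Round up: n₁ = 38, giving n₂ = 2 × 38 = 76.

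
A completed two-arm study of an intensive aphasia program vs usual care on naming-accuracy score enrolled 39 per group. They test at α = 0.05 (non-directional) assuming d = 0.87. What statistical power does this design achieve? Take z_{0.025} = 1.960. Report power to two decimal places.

power ≈ 0.97

For two equal groups, power = Φ(d·√(n/2) − z_{α/2}).
d·√(n/2) = 0.87 × √(39/2) = 0.87 × 4.416 = 3.842.
z_β = 3.842 − 1.960 = 1.882.
Power = Φ(1.882) = 0.970.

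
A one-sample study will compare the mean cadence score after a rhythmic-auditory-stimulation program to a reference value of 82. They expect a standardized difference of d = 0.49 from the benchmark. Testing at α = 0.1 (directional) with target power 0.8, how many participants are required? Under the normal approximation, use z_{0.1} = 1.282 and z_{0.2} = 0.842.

n = 19

For a one-sample test: n = ((z_{α} + z_β) / d)².
z_{α} + z_β = 1.282 + 0.842 = 2.124.
n = (2.124 / 0.49)² = 4.335² = 18.79.
Round up.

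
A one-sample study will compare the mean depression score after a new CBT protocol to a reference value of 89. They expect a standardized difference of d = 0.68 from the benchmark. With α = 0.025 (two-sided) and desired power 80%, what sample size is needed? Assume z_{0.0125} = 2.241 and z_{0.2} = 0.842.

For a one-sample test: n = ((z_{α/2} + z_β) / d)².
z_{α/2} + z_β = 2.241 + 0.842 = 3.083.
n = (3.083 / 0.68)² = 4.534² = 20.56.
Round up.

n = 21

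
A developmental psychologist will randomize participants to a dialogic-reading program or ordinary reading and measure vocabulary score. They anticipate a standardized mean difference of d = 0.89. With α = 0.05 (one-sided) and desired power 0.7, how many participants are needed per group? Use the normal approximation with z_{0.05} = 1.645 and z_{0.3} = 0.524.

For two independent groups with equal n: n = 2·((z_{α} + z_β) / d)².
z_{α} + z_β = 1.645 + 0.524 = 2.169.
n = 2 × (2.169 / 0.89)² = 2 × 2.437² = 2 × 5.94 = 11.9.
Round up to the next whole participant.

n = 12 per group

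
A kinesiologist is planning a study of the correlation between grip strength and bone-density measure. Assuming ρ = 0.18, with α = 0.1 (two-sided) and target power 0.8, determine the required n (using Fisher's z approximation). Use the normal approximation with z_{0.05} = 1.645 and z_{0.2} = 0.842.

n = 190

Fisher's z: C = ½·ln((1+r)/(1−r)) = ½·ln(1.4390) = 0.1820.
n = ((z_{α/2} + z_β)/C)² + 3.
(1.645 + 0.842) / 0.1820 = 2.487 / 0.1820 = 13.665.
n = 13.665² + 3 = 186.73 + 3 = 189.7.
Round up.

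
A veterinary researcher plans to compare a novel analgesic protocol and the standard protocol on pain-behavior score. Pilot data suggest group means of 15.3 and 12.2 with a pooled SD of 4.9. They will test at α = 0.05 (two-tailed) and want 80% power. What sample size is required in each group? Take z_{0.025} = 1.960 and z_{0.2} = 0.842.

n = 40 per group

Cohen's d = |M₁ − M₂| / SD_pooled = |15.3 − 12.2| / 4.9 = 3.1 / 4.9 = 0.633.
For two independent groups with equal n: n = 2·((z_{α/2} + z_β) / d)².
z_{α/2} + z_β = 1.960 + 0.842 = 2.802.
n = 2 × (2.802 / 0.633)² = 2 × 4.427² = 2 × 19.59 = 39.2.
Round up to the next whole participant.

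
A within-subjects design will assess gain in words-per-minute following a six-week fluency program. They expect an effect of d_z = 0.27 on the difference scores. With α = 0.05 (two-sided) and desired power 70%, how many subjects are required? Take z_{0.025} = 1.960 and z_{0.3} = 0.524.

n = 85 pairs

For a paired (one-sample on differences) test: n = ((z_{α/2} + z_β) / d)².
z_{α/2} + z_β = 1.960 + 0.524 = 2.484.
n = (2.484 / 0.27)² = 9.200² = 84.64.
Round up.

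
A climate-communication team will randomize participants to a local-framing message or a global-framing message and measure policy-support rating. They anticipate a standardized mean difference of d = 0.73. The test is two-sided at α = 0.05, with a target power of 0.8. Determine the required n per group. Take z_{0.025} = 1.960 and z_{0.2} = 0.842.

For two independent groups with equal n: n = 2·((z_{α/2} + z_β) / d)².
z_{α/2} + z_β = 1.960 + 0.842 = 2.802.
n = 2 × (2.802 / 0.73)² = 2 × 3.838² = 2 × 14.73 = 29.5.
Round up to the next whole participant.

n = 30 per group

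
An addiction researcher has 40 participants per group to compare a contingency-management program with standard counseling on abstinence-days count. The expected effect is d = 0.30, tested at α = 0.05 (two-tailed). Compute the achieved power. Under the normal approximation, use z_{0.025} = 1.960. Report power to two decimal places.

For two equal groups, power = Φ(d·√(n/2) − z_{α/2}).
d·√(n/2) = 0.30 × √(40/2) = 0.30 × 4.472 = 1.342.
z_β = 1.342 − 1.960 = -0.618.
Power = Φ(-0.618) = 0.268.

power ≈ 0.27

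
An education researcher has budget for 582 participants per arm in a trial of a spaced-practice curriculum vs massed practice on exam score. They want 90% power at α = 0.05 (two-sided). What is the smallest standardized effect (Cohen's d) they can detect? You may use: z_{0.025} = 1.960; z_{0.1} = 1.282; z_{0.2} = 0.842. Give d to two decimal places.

For two independent groups of n = 582 each: d_min = (z_{α/2} + z_β)·√(2/n).
z-sum = 1.960 + 1.282 = 3.242.
d_min = 3.242 × √(2/582) = 3.242 × 0.0586 = 0.190.

d_min ≈ 0.19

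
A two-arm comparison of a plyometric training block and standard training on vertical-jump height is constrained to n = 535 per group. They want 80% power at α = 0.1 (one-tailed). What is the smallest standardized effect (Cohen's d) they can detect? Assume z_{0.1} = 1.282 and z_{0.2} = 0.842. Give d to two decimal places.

d_min ≈ 0.13

For two independent groups of n = 535 each: d_min = (z_{α} + z_β)·√(2/n).
z-sum = 1.282 + 0.842 = 2.124.
d_min = 2.124 × √(2/535) = 2.124 × 0.0611 = 0.130.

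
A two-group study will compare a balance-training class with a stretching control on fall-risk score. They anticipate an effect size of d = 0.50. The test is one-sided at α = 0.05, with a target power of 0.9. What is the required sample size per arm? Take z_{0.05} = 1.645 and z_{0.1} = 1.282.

For two independent groups with equal n: n = 2·((z_{α} + z_β) / d)².
z_{α} + z_β = 1.645 + 1.282 = 2.927.
n = 2 × (2.927 / 0.50)² = 2 × 5.854² = 2 × 34.27 = 68.5.
Round up to the next whole participant.

n = 69 per group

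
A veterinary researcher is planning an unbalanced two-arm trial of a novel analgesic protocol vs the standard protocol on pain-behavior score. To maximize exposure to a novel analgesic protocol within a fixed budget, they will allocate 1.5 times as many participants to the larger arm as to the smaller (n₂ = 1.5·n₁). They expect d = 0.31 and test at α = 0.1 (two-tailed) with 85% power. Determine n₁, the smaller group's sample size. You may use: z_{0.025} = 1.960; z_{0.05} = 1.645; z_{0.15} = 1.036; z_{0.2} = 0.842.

With allocation ratio k = n₂/n₁ = 1.5, Var(x̄₁−x̄₂) = σ²(1/n₁ + 1/(k·n₁)) = σ²·(k+1)/(k·n₁).
So n₁ = (1 + 1/k)·((z_{α/2} + z_β)/d)² = 1.667 × (2.681/0.31)².
n₁ = 1.667 × 74.79 = 124.7.
Round up: n₁ = 125, giving n₂ = ⌈1.5 × 125⌉ = ⌈187.5⌉ = 188.

n₁ = 125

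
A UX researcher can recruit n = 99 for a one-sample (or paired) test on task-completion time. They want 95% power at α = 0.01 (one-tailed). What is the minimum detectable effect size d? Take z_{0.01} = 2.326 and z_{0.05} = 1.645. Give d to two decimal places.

For a single sample (or paired design) of n = 99: d_min = (z_{α} + z_β)/√n.
z-sum = 2.326 + 1.645 = 3.971.
d_min = 3.971 / √99 = 3.971 / 9.950 = 0.399.

d_min ≈ 0.40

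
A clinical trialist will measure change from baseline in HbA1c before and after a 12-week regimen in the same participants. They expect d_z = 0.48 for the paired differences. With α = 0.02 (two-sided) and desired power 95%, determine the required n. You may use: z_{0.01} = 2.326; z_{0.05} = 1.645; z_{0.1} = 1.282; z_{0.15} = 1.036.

For a paired (one-sample on differences) test: n = ((z_{α/2} + z_β) / d)².
z_{α/2} + z_β = 2.326 + 1.645 = 3.971.
n = (3.971 / 0.48)² = 8.273² = 68.44.
Round up.

n = 69 pairs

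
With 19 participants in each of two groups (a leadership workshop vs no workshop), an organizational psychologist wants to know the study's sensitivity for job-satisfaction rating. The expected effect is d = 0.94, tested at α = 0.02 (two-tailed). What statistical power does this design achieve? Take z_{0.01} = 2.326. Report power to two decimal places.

For two equal groups, power = Φ(d·√(n/2) − z_{α/2}).
d·√(n/2) = 0.94 × √(19/2) = 0.94 × 3.082 = 2.897.
z_β = 2.897 − 2.326 = 0.571.
Power = Φ(0.571) = 0.716.

power ≈ 0.72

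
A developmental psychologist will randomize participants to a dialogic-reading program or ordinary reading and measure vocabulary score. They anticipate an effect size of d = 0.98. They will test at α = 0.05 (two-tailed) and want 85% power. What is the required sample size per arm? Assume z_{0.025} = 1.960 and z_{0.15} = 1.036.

For two independent groups with equal n: n = 2·((z_{α/2} + z_β) / d)².
z_{α/2} + z_β = 1.960 + 1.036 = 2.996.
n = 2 × (2.996 / 0.98)² = 2 × 3.057² = 2 × 9.35 = 18.7.
Round up to the next whole participant.

n = 19 per group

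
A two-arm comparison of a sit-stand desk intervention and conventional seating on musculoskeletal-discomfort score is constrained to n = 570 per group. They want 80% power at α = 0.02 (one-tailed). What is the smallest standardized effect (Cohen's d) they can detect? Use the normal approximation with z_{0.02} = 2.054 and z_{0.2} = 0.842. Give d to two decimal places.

d_min ≈ 0.17

For two independent groups of n = 570 each: d_min = (z_{α} + z_β)·√(2/n).
z-sum = 2.054 + 0.842 = 2.896.
d_min = 2.896 × √(2/570) = 2.896 × 0.0592 = 0.172.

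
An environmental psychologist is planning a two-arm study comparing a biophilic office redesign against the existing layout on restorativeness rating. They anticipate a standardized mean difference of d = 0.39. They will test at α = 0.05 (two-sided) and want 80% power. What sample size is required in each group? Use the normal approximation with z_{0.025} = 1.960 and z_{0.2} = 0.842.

For two independent groups with equal n: n = 2·((z_{α/2} + z_β) / d)².
z_{α/2} + z_β = 1.960 + 0.842 = 2.802.
n = 2 × (2.802 / 0.39)² = 2 × 7.185² = 2 × 51.62 = 103.2.
Round up to the next whole participant.

n = 104 per group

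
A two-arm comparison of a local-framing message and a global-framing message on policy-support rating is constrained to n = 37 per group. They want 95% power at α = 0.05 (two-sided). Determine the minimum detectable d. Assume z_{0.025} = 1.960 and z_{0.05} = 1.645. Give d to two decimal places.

For two independent groups of n = 37 each: d_min = (z_{α/2} + z_β)·√(2/n).
z-sum = 1.960 + 1.645 = 3.605.
d_min = 3.605 × √(2/37) = 3.605 × 0.2325 = 0.838.

d_min ≈ 0.84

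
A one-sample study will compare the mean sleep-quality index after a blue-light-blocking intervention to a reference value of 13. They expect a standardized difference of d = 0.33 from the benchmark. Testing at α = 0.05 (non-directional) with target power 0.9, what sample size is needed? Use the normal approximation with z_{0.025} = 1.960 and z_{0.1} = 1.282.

n = 97

For a one-sample test: n = ((z_{α/2} + z_β) / d)².
z_{α/2} + z_β = 1.960 + 1.282 = 3.242.
n = (3.242 / 0.33)² = 9.824² = 96.52.
Round up.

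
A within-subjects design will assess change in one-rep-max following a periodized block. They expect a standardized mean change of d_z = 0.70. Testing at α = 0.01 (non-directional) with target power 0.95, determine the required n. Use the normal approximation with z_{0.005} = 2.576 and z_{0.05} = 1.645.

For a paired (one-sample on differences) test: n = ((z_{α/2} + z_β) / d)².
z_{α/2} + z_β = 2.576 + 1.645 = 4.221.
n = (4.221 / 0.70)² = 6.030² = 36.36.
Round up.

n = 37 pairs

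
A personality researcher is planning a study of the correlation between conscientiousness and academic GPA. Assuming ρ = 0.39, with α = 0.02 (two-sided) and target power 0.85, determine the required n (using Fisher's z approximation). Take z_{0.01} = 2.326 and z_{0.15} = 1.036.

Fisher's z: C = ½·ln((1+r)/(1−r)) = ½·ln(2.2787) = 0.4118.
n = ((z_{α/2} + z_β)/C)² + 3.
(2.326 + 1.036) / 0.4118 = 3.362 / 0.4118 = 8.164.
n = 8.164² + 3 = 66.65 + 3 = 69.7.
Round up.

n = 70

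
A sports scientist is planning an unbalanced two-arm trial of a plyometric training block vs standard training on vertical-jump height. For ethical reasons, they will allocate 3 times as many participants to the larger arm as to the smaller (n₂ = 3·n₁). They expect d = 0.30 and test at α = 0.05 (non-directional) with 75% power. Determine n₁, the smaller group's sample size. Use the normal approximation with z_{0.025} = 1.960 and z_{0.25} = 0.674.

With allocation ratio k = n₂/n₁ = 3, Var(x̄₁−x̄₂) = σ²(1/n₁ + 1/(k·n₁)) = σ²·(k+1)/(k·n₁).
So n₁ = (1 + 1/k)·((z_{α/2} + z_β)/d)² = 1.333 × (2.634/0.30)².
n₁ = 1.333 × 77.09 = 102.8.
Round up: n₁ = 103, giving n₂ = 3 × 103 = 309.

n₁ = 103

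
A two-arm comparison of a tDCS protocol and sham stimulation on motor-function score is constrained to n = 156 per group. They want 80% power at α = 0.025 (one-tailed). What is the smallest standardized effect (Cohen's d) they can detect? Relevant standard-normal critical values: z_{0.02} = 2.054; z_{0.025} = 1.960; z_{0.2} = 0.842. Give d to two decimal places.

d_min ≈ 0.32

For two independent groups of n = 156 each: d_min = (z_{α} + z_β)·√(2/n).
z-sum = 1.960 + 0.842 = 2.802.
d_min = 2.802 × √(2/156) = 2.802 × 0.1132 = 0.317.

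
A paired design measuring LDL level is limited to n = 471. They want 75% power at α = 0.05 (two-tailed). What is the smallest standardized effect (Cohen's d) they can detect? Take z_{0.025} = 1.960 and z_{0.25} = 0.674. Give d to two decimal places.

For a single sample (or paired design) of n = 471: d_min = (z_{α/2} + z_β)/√n.
z-sum = 1.960 + 0.674 = 2.634.
d_min = 2.634 / √471 = 2.634 / 21.703 = 0.121.

d_min ≈ 0.12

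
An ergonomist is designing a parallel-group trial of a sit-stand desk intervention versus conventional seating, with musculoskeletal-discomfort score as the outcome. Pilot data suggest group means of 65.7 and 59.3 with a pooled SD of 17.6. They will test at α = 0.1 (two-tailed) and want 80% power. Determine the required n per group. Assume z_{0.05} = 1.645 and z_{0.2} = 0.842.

Cohen's d = |M₁ − M₂| / SD_pooled = |65.7 − 59.3| / 17.6 = 6.4 / 17.6 = 0.364.
For two independent groups with equal n: n = 2·((z_{α/2} + z_β) / d)².
z_{α/2} + z_β = 1.645 + 0.842 = 2.487.
n = 2 × (2.487 / 0.364)² = 2 × 6.832² = 2 × 46.68 = 93.4.
Round up to the next whole participant.

n = 94 per group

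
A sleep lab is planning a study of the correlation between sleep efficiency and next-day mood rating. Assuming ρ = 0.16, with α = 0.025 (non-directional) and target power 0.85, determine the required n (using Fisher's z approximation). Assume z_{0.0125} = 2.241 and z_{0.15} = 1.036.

Fisher's z: C = ½·ln((1+r)/(1−r)) = ½·ln(1.3810) = 0.1614.
n = ((z_{α/2} + z_β)/C)² + 3.
(2.241 + 1.036) / 0.1614 = 3.277 / 0.1614 = 20.304.
n = 20.304² + 3 = 412.24 + 3 = 415.2.
Round up.

n = 416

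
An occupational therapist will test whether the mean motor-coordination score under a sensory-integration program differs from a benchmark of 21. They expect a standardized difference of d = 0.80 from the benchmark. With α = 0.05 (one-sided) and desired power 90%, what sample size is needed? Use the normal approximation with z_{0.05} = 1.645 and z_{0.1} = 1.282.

n = 14

For a one-sample test: n = ((z_{α} + z_β) / d)².
z_{α} + z_β = 1.645 + 1.282 = 2.927.
n = (2.927 / 0.80)² = 3.659² = 13.39.
Round up.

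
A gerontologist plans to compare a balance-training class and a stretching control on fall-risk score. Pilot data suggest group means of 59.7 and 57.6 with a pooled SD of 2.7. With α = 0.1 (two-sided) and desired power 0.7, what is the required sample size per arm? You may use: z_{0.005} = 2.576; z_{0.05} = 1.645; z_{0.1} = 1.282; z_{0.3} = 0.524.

Cohen's d = |M₁ − M₂| / SD_pooled = |59.7 − 57.6| / 2.7 = 2.1 / 2.7 = 0.778.
For two independent groups with equal n: n = 2·((z_{α/2} + z_β) / d)².
z_{α/2} + z_β = 1.645 + 0.524 = 2.169.
n = 2 × (2.169 / 0.778)² = 2 × 2.788² = 2 × 7.77 = 15.5.
Round up to the next whole participant.

n = 16 per group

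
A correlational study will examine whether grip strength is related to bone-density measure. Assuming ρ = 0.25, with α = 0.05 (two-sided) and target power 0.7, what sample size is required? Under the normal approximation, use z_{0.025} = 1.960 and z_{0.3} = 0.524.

Fisher's z: C = ½·ln((1+r)/(1−r)) = ½·ln(1.6667) = 0.2554.
n = ((z_{α/2} + z_β)/C)² + 3.
(1.960 + 0.524) / 0.2554 = 2.484 / 0.2554 = 9.726.
n = 9.726² + 3 = 94.59 + 3 = 97.6.
Round up.

n = 98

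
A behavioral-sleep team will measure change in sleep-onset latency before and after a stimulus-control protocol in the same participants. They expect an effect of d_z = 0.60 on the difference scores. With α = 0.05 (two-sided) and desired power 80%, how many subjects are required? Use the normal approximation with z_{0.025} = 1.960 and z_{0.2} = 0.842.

For a paired (one-sample on differences) test: n = ((z_{α/2} + z_β) / d)².
z_{α/2} + z_β = 1.960 + 0.842 = 2.802.
n = (2.802 / 0.60)² = 4.670² = 21.81.
Round up.

n = 22 pairs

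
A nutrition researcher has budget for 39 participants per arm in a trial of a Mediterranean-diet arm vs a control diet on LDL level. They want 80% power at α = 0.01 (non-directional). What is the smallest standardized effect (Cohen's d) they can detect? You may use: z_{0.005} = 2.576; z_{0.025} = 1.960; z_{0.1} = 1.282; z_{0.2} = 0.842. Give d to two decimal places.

For two independent groups of n = 39 each: d_min = (z_{α/2} + z_β)·√(2/n).
z-sum = 2.576 + 0.842 = 3.418.
d_min = 3.418 × √(2/39) = 3.418 × 0.2265 = 0.774.

d_min ≈ 0.77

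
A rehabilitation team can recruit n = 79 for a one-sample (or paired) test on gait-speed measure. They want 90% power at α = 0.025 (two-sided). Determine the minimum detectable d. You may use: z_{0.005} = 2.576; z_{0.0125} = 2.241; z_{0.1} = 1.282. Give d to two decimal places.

For a single sample (or paired design) of n = 79: d_min = (z_{α/2} + z_β)/√n.
z-sum = 2.241 + 1.282 = 3.523.
d_min = 3.523 / √79 = 3.523 / 8.888 = 0.396.

d_min ≈ 0.40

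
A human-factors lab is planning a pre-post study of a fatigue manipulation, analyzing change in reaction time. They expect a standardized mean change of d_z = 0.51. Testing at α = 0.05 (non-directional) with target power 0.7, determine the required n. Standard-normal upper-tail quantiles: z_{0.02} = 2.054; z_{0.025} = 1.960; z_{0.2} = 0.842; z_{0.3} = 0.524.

For a paired (one-sample on differences) test: n = ((z_{α/2} + z_β) / d)².
z_{α/2} + z_β = 1.960 + 0.524 = 2.484.
n = (2.484 / 0.51)² = 4.871² = 23.72.
Round up.

n = 24 pairs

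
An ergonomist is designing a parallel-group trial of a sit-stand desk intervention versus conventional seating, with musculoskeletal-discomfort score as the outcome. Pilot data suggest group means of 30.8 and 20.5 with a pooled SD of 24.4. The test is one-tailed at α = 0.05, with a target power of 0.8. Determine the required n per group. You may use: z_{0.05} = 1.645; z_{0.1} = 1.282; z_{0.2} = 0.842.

Cohen's d = |M₁ − M₂| / SD_pooled = |30.8 − 20.5| / 24.4 = 10.3 / 24.4 = 0.422.
For two independent groups with equal n: n = 2·((z_{α} + z_β) / d)².
z_{α} + z_β = 1.645 + 0.842 = 2.487.
n = 2 × (2.487 / 0.422)² = 2 × 5.893² = 2 × 34.73 = 69.5.
Round up to the next whole participant.

n = 70 per group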